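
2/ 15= 0.13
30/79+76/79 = 106/79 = 1.34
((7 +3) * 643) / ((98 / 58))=186470 / 49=3805.51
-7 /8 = -0.88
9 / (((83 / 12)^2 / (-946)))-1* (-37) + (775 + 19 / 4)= 17602299 / 27556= 638.78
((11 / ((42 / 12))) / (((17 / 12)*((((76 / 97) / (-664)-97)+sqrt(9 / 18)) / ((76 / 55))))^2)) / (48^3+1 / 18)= 195248849710455963381620736*sqrt(2) / 6590315603130138519796676534858106725+18940375236318379973531283456 / 6590315603130138519796676534858106725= 0.00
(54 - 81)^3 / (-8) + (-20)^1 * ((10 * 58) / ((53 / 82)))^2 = -361857286453 / 22472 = -16102584.84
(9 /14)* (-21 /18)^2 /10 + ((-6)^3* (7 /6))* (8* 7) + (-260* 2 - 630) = -1220953 /80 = -15261.91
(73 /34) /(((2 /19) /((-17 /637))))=-1387 /2548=-0.54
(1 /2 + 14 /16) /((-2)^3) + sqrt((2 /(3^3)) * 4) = -11 /64 + 2 * sqrt(6) /9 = 0.37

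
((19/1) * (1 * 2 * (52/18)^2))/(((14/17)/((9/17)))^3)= 28899/343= 84.25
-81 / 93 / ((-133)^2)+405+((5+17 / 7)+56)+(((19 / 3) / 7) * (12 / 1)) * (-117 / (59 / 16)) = 4009991100 / 32353181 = 123.94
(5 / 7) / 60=1 / 84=0.01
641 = 641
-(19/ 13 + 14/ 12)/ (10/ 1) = -0.26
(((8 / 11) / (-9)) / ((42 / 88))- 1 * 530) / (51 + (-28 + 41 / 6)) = -200404 / 11277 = -17.77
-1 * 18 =-18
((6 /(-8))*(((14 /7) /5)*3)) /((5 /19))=-171 /50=-3.42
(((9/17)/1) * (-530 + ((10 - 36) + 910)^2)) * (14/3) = 32798892/17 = 1929346.59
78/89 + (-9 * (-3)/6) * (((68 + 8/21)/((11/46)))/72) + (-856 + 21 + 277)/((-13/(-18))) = -402967375/534534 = -753.87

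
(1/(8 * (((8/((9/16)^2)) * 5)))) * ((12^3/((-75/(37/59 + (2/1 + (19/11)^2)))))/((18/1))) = -1622187/228448000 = -0.01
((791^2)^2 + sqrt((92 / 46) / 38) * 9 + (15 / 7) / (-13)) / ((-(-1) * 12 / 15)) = 45 * sqrt(19) / 76 + 44530476190295 / 91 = 489345892203.62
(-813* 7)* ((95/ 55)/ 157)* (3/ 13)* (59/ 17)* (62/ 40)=-593303823/ 7633340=-77.73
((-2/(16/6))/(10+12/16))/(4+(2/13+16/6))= -117/11438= -0.01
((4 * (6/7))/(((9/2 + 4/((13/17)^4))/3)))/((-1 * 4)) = -1028196/6476519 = -0.16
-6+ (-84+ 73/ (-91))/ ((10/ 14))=-8107/ 65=-124.72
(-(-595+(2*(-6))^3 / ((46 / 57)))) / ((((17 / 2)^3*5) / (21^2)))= 392.97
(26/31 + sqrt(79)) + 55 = sqrt(79) + 1731/31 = 64.73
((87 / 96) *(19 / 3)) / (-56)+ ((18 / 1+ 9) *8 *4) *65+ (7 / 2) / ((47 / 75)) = 14191444823 / 252672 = 56165.48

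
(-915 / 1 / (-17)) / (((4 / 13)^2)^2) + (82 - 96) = 26072387 / 4352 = 5990.90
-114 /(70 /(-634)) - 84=33198 /35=948.51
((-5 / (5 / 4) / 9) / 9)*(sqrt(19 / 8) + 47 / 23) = -188 / 1863 - sqrt(38) / 81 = -0.18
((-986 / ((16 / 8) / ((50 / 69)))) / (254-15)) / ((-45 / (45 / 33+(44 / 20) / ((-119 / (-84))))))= 5858 / 60467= 0.10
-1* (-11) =11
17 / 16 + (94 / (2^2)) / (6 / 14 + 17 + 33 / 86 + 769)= 8278589 / 7578576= 1.09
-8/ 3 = -2.67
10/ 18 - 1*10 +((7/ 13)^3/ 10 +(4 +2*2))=-282523/ 197730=-1.43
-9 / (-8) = 9 / 8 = 1.12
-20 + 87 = 67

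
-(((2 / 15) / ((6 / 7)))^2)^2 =-2401 / 4100625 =-0.00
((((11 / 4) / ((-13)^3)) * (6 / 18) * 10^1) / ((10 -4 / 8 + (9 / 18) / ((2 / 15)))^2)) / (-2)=220 / 18514119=0.00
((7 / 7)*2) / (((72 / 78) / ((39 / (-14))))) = -169 / 28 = -6.04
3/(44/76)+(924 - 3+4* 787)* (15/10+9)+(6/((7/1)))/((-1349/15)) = 8876918499/207746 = 42729.67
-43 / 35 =-1.23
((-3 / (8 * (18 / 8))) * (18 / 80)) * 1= -3 / 80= -0.04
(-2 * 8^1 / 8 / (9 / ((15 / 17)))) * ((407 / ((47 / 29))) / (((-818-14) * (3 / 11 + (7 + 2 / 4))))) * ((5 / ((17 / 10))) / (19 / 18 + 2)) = 295075 / 40260012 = 0.01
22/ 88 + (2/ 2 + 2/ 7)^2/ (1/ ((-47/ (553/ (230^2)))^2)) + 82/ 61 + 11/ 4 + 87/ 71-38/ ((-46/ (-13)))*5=49877821088927293461/ 1492665043933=33415280.47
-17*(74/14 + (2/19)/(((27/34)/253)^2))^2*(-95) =91306637285972278165/494771571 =184543014671.25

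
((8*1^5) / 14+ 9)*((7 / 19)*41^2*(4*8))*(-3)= -10812192 / 19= -569062.74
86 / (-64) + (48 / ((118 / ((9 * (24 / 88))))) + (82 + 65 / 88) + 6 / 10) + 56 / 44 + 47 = 13630669 / 103840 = 131.27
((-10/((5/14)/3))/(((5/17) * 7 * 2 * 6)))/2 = -17/10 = -1.70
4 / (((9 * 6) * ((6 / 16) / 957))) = 5104 / 27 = 189.04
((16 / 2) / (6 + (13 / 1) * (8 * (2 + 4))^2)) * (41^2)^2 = 11303044 / 14979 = 754.59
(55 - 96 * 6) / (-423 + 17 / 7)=3647 / 2944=1.24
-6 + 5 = -1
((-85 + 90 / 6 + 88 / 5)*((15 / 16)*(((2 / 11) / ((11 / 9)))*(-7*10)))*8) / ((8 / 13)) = 1609335 / 242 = 6650.14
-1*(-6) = 6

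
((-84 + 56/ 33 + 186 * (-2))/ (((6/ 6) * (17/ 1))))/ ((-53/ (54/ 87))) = 89952/ 287419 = 0.31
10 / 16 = 5 / 8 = 0.62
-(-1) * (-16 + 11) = -5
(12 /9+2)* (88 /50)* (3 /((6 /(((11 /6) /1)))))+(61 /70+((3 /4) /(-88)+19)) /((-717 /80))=5236387 /1656270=3.16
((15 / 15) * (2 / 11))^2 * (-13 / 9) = -0.05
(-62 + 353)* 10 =2910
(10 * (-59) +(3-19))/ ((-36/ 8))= 404/ 3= 134.67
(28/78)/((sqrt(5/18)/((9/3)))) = 42 *sqrt(10)/65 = 2.04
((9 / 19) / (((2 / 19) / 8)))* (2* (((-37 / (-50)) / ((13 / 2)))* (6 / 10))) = 4.92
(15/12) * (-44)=-55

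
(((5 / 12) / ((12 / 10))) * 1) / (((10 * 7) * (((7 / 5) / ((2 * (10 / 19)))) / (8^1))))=250 / 8379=0.03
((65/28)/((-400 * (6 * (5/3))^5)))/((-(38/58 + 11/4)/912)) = 21489/1382500000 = 0.00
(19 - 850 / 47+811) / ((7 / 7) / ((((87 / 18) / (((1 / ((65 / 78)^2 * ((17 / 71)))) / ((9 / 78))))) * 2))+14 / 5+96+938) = 6532250 / 8384941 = 0.78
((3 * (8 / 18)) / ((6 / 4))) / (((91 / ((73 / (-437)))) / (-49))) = 4088 / 51129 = 0.08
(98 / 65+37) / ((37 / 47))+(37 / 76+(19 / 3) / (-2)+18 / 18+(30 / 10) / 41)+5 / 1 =1175997073 / 22481940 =52.31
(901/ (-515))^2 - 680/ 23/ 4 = -4.33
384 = 384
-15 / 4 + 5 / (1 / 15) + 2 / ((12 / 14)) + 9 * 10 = 1963 / 12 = 163.58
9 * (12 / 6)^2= 36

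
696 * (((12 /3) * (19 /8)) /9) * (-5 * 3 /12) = -2755 /3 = -918.33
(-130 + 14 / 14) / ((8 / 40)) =-645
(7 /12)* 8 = 14 /3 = 4.67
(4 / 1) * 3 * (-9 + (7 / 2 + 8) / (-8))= -501 / 4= -125.25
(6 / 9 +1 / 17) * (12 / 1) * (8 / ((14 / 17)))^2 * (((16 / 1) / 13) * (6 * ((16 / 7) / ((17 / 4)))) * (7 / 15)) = 4849664 / 3185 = 1522.66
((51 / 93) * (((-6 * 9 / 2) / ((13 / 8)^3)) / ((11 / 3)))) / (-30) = 117504 / 3745885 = 0.03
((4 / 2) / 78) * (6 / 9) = 2 / 117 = 0.02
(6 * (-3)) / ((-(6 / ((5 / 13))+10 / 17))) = 765 / 688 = 1.11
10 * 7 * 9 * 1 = 630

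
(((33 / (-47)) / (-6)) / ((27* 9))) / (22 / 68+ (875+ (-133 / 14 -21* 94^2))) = -187 / 71717781186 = -0.00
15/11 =1.36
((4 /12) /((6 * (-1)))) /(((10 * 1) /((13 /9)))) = -13 /1620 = -0.01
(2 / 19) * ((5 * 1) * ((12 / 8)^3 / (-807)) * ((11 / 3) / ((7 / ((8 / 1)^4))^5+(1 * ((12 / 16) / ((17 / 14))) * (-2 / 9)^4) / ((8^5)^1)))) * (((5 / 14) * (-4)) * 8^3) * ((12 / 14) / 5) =197519471399936856825004032 / 8971751606150180141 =22015708.87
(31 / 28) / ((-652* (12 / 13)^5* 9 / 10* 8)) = -57550415 / 163536371712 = -0.00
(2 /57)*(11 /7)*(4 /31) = 88 /12369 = 0.01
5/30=1/6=0.17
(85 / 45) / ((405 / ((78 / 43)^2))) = 11492 / 748845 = 0.02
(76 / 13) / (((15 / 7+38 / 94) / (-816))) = -10201632 / 5447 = -1872.89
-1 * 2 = -2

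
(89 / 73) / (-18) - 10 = -13229 / 1314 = -10.07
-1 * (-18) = 18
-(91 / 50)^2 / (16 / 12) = -24843 / 10000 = -2.48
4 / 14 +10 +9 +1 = 20.29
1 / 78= 0.01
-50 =-50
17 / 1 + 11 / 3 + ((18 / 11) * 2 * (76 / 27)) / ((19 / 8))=270 / 11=24.55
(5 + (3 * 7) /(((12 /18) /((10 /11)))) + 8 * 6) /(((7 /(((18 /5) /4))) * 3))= 1347 /385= 3.50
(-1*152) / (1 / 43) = -6536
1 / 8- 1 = -7 / 8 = -0.88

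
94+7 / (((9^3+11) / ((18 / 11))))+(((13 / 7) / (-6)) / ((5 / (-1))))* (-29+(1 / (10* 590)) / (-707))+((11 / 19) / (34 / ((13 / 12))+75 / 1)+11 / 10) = 291434413170799831 / 3122767535349000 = 93.33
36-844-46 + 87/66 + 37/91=-1706255/2002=-852.28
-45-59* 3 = -222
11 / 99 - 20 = -179 / 9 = -19.89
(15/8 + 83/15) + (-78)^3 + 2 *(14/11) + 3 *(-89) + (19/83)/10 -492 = -10414796023/21912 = -475301.02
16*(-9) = -144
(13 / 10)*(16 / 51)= 104 / 255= 0.41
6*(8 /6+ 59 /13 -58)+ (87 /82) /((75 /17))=-8328891 /26650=-312.53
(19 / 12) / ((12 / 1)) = 19 / 144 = 0.13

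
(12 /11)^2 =144 /121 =1.19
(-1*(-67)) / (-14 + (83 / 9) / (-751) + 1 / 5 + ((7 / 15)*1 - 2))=-452853 / 103721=-4.37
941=941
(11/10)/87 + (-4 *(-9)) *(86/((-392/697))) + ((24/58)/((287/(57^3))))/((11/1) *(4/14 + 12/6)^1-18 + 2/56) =-640289318717/117104610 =-5467.67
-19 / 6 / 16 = -19 / 96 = -0.20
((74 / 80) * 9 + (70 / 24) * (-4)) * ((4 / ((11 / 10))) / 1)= -401 / 33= -12.15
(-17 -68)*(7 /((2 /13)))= -7735 /2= -3867.50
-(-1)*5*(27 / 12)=45 / 4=11.25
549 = 549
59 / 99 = 0.60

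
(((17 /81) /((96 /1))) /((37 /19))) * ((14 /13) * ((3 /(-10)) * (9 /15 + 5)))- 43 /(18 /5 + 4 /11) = -9216001643 /849349800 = -10.85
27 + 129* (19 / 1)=2478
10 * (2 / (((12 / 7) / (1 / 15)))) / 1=7 / 9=0.78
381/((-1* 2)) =-381/2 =-190.50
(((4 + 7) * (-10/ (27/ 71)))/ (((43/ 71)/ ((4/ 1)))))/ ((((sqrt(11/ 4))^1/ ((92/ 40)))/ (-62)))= 57507728 * sqrt(11)/ 1161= 164282.13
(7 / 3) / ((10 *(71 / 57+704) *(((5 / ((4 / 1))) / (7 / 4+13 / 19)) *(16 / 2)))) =259 / 3215920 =0.00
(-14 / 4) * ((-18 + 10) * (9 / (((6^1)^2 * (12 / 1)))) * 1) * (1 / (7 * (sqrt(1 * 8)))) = sqrt(2) / 48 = 0.03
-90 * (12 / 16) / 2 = -135 / 4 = -33.75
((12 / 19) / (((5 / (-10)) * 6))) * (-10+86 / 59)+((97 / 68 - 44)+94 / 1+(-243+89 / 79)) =-1136043849 / 6022012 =-188.65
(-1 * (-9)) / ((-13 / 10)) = -90 / 13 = -6.92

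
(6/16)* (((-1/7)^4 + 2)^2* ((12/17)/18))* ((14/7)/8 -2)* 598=-6897573891/112001848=-61.58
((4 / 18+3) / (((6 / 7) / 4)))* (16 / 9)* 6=12992 / 81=160.40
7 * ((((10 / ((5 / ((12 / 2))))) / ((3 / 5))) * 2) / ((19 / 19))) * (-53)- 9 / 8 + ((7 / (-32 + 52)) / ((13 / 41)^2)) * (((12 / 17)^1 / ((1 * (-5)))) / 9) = -25583225411 / 1723800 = -14841.18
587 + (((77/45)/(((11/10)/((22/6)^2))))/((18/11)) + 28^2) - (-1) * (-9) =1002215/729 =1374.78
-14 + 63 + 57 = 106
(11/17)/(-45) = -11/765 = -0.01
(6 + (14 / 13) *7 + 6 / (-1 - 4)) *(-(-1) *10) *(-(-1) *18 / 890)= 14436 / 5785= 2.50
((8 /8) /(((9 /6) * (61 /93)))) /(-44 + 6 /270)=-2790 /120719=-0.02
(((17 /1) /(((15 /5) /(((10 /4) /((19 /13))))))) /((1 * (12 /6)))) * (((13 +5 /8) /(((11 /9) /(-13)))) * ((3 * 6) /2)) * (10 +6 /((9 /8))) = -324117495 /3344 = -96925.09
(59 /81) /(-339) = -59 /27459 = -0.00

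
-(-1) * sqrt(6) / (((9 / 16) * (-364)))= -4 * sqrt(6) / 819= -0.01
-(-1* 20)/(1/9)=180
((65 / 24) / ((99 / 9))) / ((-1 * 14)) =-65 / 3696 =-0.02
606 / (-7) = -606 / 7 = -86.57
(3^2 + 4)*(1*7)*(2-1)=91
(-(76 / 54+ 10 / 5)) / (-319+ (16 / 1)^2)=92 / 1701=0.05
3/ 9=1/ 3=0.33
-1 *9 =-9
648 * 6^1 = 3888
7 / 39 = 0.18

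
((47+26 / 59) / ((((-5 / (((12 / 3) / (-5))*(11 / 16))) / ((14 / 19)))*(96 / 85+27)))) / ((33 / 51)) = 1887459 / 8934370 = 0.21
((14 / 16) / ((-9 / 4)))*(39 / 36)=-0.42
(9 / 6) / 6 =1 / 4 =0.25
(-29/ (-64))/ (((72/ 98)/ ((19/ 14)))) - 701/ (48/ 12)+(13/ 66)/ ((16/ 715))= -763135/ 4608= -165.61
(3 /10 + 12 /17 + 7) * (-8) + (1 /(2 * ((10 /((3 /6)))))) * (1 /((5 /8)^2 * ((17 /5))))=-27212 /425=-64.03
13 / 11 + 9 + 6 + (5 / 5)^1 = 189 / 11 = 17.18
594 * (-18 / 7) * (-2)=21384 / 7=3054.86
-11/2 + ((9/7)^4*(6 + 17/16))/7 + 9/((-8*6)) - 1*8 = -734835/67228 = -10.93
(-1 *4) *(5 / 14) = -10 / 7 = -1.43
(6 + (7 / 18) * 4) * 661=44948 / 9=4994.22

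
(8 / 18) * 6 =8 / 3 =2.67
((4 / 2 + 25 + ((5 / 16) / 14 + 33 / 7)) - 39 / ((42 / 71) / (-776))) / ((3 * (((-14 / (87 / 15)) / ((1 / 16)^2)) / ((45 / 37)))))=-26963127 / 802816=-33.59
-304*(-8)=2432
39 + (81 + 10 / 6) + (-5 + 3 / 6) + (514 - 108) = 3139 / 6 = 523.17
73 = 73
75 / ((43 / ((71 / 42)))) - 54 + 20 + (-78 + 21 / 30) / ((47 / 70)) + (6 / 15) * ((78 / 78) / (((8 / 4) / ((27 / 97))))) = -2005192667 / 13722590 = -146.12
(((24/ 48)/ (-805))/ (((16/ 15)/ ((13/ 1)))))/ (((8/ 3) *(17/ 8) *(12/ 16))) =-0.00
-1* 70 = -70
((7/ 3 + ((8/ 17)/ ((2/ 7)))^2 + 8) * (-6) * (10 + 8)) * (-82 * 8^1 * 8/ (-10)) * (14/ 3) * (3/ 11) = -14958752256/ 15895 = -941097.97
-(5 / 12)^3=-125 / 1728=-0.07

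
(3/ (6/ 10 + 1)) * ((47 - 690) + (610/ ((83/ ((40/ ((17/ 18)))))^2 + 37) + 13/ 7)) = -174009592215/ 148202047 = -1174.14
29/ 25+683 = 17104/ 25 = 684.16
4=4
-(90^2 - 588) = -7512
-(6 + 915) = -921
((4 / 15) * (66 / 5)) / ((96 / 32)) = 88 / 75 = 1.17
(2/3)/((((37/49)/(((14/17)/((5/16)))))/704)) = 15454208/9435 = 1637.97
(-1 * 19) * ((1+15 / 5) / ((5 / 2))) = -152 / 5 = -30.40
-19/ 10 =-1.90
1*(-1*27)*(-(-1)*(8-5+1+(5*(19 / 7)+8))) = -4833 / 7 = -690.43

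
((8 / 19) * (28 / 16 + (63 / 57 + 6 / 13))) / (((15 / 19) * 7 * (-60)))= -3277 / 778050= -0.00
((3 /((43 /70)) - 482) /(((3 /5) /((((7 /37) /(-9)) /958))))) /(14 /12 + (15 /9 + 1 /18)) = 179515 /29721471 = 0.01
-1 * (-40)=40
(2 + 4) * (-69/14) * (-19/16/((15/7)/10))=1311/8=163.88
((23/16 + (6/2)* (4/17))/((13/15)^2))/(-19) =-131175/873392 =-0.15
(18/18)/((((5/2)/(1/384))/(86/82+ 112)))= 309/2624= 0.12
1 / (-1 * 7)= -1 / 7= -0.14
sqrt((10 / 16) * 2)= sqrt(5) / 2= 1.12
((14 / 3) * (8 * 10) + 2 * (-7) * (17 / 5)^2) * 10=31724 / 15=2114.93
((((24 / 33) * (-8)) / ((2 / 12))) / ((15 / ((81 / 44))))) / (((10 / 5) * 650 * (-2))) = 324 / 196625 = 0.00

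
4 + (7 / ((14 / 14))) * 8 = 60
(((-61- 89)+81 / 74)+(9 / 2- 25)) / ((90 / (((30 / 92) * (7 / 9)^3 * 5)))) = -2687405 / 1861137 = -1.44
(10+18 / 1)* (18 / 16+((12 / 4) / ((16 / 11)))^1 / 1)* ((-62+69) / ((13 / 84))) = 52479 / 13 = 4036.85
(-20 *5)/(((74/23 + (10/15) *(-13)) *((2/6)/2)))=5175/47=110.11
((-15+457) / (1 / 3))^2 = 1758276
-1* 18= -18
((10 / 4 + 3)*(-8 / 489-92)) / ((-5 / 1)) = 247478 / 2445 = 101.22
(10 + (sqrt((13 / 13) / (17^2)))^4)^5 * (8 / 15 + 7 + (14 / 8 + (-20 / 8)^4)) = 4834612.28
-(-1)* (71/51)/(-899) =-71/45849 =-0.00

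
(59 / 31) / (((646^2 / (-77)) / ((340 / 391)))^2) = 8745275 / 178495575412159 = 0.00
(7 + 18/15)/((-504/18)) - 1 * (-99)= 13819/140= 98.71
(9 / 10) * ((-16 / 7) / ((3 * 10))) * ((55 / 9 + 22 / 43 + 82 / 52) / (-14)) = 16501 / 410865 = 0.04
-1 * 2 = -2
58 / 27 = 2.15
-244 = -244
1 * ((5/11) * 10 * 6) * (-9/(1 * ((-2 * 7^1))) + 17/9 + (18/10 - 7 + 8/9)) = -11210/231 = -48.53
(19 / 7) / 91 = 19 / 637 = 0.03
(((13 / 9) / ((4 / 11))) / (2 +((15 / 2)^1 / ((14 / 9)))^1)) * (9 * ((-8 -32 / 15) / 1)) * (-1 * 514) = 78206128 / 2865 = 27297.08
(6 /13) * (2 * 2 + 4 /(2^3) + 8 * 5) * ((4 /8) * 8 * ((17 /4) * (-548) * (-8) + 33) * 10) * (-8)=-1594737600 /13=-122672123.08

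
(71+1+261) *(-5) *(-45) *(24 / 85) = 359640 / 17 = 21155.29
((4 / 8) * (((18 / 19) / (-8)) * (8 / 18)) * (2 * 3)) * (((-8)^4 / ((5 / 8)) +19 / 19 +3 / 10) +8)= -196887 / 190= -1036.25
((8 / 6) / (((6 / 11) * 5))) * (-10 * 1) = -44 / 9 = -4.89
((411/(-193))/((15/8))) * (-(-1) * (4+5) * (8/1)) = -78912/965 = -81.77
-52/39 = -4/3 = -1.33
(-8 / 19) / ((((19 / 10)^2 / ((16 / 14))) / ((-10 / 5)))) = 12800 / 48013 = 0.27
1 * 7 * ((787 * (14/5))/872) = 38563/2180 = 17.69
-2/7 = -0.29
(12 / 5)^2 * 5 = 144 / 5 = 28.80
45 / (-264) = -15 / 88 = -0.17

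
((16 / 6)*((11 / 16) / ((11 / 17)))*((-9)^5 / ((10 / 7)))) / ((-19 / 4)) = 24655.55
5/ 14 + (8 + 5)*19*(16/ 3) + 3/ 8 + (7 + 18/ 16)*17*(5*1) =84365/ 42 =2008.69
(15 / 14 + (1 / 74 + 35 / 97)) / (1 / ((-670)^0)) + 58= 1493456 / 25123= 59.45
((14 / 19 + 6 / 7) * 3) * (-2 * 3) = -3816 / 133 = -28.69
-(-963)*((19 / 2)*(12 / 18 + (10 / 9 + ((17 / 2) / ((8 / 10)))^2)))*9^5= 7928959006233 / 128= 61944992236.20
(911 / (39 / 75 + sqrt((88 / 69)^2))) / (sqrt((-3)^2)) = 523825 / 3097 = 169.14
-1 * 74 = -74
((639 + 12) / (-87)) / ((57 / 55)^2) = -656425 / 94221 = -6.97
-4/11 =-0.36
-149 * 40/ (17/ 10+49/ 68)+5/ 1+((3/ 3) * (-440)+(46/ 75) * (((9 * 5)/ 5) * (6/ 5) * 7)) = -293280517/ 102875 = -2850.84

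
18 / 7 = 2.57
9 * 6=54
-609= -609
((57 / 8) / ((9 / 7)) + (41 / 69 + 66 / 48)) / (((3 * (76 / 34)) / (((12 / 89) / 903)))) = 11747 / 70240758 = 0.00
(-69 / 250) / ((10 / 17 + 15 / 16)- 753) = 408 / 1110875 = 0.00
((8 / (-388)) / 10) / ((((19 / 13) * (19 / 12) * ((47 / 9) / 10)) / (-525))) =1474200 / 1645799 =0.90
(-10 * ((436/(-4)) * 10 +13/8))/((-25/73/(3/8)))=-1906833/160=-11917.71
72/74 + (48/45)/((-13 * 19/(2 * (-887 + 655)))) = 408068/137085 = 2.98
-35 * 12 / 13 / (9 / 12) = -560 / 13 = -43.08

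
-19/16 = -1.19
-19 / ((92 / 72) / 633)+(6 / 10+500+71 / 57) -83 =-58952977 / 6555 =-8993.59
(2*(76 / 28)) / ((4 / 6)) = 57 / 7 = 8.14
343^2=117649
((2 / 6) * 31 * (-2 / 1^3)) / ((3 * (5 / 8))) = -496 / 45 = -11.02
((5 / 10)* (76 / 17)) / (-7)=-38 / 119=-0.32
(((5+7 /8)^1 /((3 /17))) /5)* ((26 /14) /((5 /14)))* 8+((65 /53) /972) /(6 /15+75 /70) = 18371709967 /66326850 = 276.99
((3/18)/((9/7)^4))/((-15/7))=-16807/590490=-0.03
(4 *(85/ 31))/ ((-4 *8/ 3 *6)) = -85/ 496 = -0.17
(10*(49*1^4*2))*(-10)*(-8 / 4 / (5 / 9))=35280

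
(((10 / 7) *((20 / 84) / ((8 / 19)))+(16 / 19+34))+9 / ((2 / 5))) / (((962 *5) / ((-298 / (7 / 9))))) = -290393997 / 62693540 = -4.63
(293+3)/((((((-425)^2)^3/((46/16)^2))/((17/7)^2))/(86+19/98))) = 165333131/783335628906250000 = 0.00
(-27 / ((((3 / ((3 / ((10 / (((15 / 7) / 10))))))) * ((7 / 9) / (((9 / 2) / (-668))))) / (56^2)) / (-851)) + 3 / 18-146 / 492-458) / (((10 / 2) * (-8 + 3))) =1420571356 / 2567625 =553.26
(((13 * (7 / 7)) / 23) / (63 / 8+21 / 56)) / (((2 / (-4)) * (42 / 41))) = -2132 / 15939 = -0.13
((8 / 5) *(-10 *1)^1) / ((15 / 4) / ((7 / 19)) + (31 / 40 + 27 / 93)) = -138880 / 97597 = -1.42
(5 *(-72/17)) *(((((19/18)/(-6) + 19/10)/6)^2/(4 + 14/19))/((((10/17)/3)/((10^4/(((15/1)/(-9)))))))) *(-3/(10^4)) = -3.39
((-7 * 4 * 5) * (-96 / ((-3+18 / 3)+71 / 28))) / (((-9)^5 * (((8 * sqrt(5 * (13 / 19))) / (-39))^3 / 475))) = 229957 * sqrt(1235) / 22599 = 357.59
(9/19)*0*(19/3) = 0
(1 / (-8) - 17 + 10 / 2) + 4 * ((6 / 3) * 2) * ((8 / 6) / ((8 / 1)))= -227 / 24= -9.46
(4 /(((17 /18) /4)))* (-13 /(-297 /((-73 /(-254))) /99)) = 45552 /2159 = 21.10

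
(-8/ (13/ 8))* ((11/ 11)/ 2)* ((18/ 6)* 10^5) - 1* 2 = -738463.54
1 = 1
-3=-3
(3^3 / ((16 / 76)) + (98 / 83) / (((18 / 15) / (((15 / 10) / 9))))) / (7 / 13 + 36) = 4988113 / 1419300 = 3.51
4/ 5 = 0.80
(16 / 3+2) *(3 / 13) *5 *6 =660 / 13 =50.77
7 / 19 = 0.37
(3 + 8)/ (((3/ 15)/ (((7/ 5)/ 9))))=77/ 9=8.56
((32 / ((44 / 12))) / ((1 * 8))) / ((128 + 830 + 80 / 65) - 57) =156 / 129019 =0.00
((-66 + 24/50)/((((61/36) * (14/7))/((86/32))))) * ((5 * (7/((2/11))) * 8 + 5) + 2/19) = -9304789221/115900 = -80282.91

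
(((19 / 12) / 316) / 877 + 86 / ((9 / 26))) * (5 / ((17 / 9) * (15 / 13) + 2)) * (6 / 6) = 161113463225 / 542070192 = 297.22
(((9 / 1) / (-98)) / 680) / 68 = -9 / 4531520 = -0.00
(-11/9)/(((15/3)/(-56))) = 616/45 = 13.69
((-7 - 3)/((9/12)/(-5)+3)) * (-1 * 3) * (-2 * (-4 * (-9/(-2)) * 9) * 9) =583200/19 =30694.74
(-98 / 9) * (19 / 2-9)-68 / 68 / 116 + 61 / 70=-167413 / 36540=-4.58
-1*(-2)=2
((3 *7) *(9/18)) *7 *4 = 294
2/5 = 0.40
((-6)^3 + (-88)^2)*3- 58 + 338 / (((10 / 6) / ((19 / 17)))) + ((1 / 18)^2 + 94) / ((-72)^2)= 3248339622061 / 142767360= 22752.68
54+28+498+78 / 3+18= 624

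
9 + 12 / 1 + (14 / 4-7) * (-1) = 49 / 2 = 24.50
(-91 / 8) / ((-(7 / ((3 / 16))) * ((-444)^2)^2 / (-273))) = -1183 / 552712568832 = -0.00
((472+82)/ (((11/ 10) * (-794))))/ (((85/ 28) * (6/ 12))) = -0.42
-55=-55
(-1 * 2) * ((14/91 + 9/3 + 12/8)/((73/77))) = -9317/949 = -9.82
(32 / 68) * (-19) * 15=-2280 / 17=-134.12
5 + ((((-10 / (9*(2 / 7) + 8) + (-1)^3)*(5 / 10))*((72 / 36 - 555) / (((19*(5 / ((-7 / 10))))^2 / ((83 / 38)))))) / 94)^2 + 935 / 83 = 16.27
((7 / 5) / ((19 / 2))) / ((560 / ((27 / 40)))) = 27 / 152000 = 0.00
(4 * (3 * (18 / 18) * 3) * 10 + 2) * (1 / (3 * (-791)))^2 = 362 / 5631129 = 0.00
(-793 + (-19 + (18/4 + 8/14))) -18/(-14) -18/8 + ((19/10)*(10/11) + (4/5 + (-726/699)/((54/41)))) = -7810134473/9688140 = -806.15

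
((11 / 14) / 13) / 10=11 / 1820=0.01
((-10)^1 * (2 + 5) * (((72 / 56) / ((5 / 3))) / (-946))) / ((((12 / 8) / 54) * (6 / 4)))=1.37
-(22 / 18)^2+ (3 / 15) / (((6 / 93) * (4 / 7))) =12737 / 3240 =3.93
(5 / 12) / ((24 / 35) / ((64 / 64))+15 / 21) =25 / 84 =0.30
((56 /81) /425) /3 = 0.00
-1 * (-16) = 16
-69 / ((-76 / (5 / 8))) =345 / 608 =0.57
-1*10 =-10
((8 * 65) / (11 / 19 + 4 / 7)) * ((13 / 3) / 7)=128440 / 459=279.83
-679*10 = -6790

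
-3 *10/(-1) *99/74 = 1485/37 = 40.14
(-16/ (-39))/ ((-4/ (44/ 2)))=-88/ 39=-2.26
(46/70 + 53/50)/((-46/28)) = -601/575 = -1.05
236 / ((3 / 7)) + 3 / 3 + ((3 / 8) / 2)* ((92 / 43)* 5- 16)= 284147 / 516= 550.67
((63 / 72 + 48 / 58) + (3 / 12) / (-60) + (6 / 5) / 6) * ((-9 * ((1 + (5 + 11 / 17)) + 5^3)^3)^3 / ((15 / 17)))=-94212214227599207003021593836185184 / 5057424144725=-18628497735525016733650.08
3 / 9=1 / 3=0.33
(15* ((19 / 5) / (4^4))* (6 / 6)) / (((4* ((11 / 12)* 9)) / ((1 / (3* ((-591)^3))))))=-19 / 1743878999808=-0.00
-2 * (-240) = 480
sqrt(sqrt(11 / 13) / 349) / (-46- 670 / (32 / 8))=-2* 11^(1 / 4)* 13^(3 / 4)* sqrt(349) / 1937299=-0.00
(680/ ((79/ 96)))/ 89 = 65280/ 7031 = 9.28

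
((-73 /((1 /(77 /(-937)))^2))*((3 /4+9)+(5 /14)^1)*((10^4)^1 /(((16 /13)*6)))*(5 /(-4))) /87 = 710863278125 /7332797088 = 96.94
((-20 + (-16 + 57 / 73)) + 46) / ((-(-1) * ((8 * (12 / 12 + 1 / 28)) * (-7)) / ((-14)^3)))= 1079764 / 2117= 510.04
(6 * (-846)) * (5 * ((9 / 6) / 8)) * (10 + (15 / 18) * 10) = -348975 / 4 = -87243.75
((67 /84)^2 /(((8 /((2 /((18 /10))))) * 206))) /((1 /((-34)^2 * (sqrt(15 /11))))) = 6486605 * sqrt(165) /143900064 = 0.58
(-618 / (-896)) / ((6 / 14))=103 / 64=1.61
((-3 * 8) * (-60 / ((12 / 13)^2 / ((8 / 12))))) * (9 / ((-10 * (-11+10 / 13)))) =13182 / 133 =99.11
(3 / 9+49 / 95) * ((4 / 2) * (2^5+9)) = 19844 / 285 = 69.63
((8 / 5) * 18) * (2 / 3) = 96 / 5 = 19.20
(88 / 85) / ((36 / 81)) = 198 / 85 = 2.33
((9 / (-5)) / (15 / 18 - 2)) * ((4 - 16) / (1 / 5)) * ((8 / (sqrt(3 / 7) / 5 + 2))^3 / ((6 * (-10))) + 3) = -418125857112 / 2370262111 - 1453593600 * sqrt(21) / 338608873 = -196.08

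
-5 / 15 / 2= -1 / 6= -0.17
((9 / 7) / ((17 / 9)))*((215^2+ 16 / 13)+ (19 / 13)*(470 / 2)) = 49037886 / 1547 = 31698.70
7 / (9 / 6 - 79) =-14 / 155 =-0.09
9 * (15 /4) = 135 /4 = 33.75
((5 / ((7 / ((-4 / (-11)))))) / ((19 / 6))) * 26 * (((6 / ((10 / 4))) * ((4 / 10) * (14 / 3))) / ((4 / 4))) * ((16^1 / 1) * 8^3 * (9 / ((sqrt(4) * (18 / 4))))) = 81788928 / 1045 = 78266.92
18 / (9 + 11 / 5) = 45 / 28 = 1.61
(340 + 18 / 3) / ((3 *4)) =173 / 6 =28.83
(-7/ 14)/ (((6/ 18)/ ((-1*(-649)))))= -1947/ 2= -973.50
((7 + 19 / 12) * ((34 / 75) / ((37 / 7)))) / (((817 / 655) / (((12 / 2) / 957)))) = 1605667 / 433937295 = 0.00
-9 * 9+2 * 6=-69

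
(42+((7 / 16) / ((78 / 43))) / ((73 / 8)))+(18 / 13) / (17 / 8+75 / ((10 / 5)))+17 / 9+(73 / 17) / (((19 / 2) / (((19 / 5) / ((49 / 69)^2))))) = 104668535900683 / 2210238100980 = 47.36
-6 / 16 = -0.38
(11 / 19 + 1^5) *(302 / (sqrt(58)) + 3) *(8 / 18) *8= 320 / 19 + 48320 *sqrt(58) / 1653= 239.46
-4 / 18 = -2 / 9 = -0.22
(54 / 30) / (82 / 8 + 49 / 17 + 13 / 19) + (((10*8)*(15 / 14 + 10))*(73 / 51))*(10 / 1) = 403972281196 / 31864035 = 12678.00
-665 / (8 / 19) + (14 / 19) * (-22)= -242529 / 152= -1595.59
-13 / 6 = -2.17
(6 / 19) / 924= 0.00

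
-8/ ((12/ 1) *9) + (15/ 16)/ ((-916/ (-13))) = -24047/ 395712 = -0.06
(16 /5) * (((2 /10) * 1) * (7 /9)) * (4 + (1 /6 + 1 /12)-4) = 28 /225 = 0.12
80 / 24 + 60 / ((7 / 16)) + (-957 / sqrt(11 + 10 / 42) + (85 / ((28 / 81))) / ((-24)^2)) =757495 / 5376 -957 * sqrt(1239) / 118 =-144.57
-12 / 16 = -3 / 4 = -0.75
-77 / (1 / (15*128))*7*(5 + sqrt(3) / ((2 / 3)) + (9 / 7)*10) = -18480000 - 1552320*sqrt(3) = -21168697.11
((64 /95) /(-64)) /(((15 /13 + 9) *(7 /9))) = -39 /29260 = -0.00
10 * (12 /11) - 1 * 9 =21 /11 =1.91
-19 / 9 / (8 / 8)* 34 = -646 / 9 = -71.78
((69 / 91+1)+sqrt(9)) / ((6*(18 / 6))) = 433 / 1638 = 0.26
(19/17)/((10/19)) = 361/170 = 2.12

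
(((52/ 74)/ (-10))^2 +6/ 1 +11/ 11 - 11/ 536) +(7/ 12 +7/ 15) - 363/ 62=1239487409/ 568682600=2.18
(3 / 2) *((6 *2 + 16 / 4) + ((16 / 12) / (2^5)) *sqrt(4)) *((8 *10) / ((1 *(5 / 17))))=6562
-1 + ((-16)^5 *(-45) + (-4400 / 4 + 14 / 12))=283108921 / 6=47184820.17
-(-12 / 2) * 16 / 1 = 96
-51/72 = -17/24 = -0.71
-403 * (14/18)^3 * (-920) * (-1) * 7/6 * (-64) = 28486232320/2187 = 13025254.83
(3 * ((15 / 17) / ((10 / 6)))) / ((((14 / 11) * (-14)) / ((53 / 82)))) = -15741 / 273224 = -0.06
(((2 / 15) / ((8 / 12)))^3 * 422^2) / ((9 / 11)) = 1958924 / 1125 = 1741.27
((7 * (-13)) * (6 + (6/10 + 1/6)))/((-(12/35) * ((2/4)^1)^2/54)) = 387933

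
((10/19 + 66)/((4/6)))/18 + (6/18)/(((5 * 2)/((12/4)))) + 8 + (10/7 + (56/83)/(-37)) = 184463429/12253290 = 15.05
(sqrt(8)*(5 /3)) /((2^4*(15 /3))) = sqrt(2) /24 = 0.06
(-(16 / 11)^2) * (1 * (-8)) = 2048 / 121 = 16.93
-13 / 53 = -0.25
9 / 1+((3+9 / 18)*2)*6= 51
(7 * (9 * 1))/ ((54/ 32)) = 112/ 3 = 37.33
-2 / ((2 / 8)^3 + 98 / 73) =-9344 / 6345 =-1.47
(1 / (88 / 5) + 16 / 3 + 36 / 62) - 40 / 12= 7195 / 2728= 2.64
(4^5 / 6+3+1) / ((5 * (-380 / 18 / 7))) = -5502 / 475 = -11.58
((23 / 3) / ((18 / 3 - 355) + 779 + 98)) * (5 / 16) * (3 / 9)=115 / 76032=0.00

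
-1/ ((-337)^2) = -0.00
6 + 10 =16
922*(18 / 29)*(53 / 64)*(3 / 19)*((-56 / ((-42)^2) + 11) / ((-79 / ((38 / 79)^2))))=-962342571 / 400347668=-2.40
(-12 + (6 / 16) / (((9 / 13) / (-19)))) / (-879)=535 / 21096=0.03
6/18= 1/3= 0.33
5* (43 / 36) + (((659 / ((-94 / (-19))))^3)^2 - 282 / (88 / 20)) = 381477816250717914219270019 / 68297108324544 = 5585563219425.88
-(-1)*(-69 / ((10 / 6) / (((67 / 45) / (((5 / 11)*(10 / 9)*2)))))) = -152559 / 2500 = -61.02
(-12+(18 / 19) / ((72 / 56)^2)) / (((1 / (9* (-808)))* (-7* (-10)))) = 789416 / 665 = 1187.09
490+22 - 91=421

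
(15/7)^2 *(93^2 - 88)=275175/7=39310.71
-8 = -8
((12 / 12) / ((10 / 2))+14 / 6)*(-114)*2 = -2888 / 5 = -577.60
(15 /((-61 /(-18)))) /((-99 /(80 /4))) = -600 /671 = -0.89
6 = 6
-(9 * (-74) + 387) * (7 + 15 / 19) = 41292 / 19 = 2173.26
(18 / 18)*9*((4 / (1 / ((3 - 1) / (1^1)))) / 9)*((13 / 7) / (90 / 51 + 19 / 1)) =1768 / 2471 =0.72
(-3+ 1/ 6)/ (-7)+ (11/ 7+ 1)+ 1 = 167/ 42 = 3.98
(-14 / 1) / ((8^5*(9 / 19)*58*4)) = -133 / 34209792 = -0.00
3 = 3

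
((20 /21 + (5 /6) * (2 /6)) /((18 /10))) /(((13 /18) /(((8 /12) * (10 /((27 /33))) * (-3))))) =-170500 /7371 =-23.13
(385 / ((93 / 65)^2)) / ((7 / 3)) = 232375 / 2883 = 80.60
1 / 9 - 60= -539 / 9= -59.89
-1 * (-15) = 15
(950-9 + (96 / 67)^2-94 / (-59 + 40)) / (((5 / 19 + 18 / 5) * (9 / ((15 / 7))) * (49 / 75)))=7219276875 / 80725687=89.43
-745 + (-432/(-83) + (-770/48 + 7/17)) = -25581715/33864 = -755.43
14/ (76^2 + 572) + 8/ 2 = 4.00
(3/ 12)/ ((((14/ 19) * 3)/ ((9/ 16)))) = 57/ 896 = 0.06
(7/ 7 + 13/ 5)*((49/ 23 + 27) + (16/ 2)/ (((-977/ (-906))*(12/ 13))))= 15033348/ 112355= 133.80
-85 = -85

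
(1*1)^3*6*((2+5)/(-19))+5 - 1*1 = 34/19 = 1.79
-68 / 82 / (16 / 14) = -0.73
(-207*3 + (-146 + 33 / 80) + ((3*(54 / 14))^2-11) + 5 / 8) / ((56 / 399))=-143686341 / 31360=-4581.83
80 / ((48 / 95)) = 475 / 3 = 158.33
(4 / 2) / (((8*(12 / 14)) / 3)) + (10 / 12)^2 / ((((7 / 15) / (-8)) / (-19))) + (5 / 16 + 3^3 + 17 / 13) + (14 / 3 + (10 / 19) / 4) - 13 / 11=78906665 / 304304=259.30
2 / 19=0.11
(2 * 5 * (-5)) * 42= -2100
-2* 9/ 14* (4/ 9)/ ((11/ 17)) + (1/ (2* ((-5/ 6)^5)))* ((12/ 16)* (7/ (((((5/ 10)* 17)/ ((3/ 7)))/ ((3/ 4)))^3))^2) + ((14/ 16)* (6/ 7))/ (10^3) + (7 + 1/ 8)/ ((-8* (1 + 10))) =-122824434569450791/ 127499466971800000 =-0.96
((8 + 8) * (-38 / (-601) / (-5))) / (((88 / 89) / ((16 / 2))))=-54112 / 33055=-1.64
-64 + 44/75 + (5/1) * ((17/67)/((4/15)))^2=-317210569/5386800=-58.89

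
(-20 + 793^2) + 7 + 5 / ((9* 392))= 2218533413 / 3528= 628836.00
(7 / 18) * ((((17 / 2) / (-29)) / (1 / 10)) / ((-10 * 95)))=119 / 99180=0.00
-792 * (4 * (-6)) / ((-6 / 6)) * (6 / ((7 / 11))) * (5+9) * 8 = -20072448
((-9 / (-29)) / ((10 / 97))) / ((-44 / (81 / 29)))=-70713 / 370040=-0.19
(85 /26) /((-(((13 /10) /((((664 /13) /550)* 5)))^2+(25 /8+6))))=-18738080 /97227741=-0.19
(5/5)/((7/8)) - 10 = -62/7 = -8.86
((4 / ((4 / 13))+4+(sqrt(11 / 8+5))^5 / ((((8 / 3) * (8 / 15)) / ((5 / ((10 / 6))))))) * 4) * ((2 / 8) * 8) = 136+351135 * sqrt(102) / 2048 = 1867.59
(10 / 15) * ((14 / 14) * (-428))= -856 / 3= -285.33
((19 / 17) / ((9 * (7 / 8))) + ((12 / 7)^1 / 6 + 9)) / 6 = 10097 / 6426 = 1.57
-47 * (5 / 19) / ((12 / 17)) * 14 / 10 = -5593 / 228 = -24.53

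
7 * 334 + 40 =2378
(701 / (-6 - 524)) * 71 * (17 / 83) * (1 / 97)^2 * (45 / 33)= -2538321 / 910584202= -0.00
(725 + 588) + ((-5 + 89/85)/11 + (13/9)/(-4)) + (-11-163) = 38314489/33660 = 1138.28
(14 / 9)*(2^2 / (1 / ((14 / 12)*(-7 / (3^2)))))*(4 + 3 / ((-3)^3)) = -48020 / 2187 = -21.96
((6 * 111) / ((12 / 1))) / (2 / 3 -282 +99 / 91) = -30303 / 153014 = -0.20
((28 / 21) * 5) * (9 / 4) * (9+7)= 240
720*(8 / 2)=2880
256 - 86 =170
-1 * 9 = -9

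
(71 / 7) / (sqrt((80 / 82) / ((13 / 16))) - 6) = -113529 / 64918 - 142 * sqrt(5330) / 32459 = -2.07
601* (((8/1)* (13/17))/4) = 15626/17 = 919.18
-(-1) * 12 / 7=1.71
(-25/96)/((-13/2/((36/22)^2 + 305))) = 930725/75504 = 12.33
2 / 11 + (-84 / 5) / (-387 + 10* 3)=214 / 935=0.23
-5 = -5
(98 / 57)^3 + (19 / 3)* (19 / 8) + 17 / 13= 412773799 / 19260072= 21.43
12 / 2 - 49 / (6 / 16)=-374 / 3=-124.67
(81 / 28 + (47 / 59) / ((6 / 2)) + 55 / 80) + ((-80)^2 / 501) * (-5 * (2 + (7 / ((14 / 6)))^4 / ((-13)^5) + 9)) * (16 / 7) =-1969252790390629 / 1229205576144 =-1602.05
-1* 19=-19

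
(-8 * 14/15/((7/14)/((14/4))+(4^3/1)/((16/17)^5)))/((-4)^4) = -50176/149330745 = -0.00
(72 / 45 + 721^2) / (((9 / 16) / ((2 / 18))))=41587408 / 405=102684.96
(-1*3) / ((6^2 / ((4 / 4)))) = -1 / 12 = -0.08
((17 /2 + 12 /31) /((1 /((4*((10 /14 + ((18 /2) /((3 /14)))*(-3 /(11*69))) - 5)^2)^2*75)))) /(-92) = -319322352652793510400 /7013967910440953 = -45526.63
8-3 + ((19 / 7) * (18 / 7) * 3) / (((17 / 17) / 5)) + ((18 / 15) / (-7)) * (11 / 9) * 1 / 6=241798 / 2205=109.66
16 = 16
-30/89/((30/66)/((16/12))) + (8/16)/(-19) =-1.02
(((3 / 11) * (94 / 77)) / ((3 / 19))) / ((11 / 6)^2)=64296 / 102487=0.63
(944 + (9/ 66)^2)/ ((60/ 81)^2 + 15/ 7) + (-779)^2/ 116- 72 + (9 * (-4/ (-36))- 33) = 105609671373/ 19278446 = 5478.12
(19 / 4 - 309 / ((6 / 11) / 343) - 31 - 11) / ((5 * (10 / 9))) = -6996483 / 200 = -34982.42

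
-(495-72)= -423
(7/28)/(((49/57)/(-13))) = -741/196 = -3.78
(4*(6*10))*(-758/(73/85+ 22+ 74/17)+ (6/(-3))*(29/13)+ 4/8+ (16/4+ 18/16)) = -64208470/10023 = -6406.11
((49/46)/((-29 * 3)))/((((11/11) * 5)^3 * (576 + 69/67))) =-67/394697250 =-0.00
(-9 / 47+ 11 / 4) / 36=481 / 6768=0.07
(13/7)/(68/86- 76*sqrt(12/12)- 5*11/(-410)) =-45838/1853005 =-0.02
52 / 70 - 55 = -54.26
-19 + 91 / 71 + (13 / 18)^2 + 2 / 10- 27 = -5060501 / 115020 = -44.00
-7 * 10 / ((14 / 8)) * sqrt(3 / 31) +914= 914 - 40 * sqrt(93) / 31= 901.56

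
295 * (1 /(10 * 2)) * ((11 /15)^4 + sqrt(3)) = 863819 /202500 + 59 * sqrt(3) /4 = 29.81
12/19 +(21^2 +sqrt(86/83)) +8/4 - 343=sqrt(7138)/83 +1912/19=101.65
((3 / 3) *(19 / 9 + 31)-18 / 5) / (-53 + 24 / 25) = -6640 / 11709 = -0.57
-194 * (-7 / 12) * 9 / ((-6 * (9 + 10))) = -8.93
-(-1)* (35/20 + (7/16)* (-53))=-343/16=-21.44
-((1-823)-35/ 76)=62507/ 76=822.46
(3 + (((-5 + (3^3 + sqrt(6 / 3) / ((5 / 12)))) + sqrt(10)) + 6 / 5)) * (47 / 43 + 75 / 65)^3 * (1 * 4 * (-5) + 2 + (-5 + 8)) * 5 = -3893421949440 / 174676879 - 356649338880 * sqrt(2) / 174676879 - 148603891200 * sqrt(10) / 174676879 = -27867.04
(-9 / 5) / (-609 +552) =3 / 95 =0.03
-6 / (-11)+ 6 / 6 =1.55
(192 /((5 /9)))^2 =2985984 /25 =119439.36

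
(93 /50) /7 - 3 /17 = 531 /5950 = 0.09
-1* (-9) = 9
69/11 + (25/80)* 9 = 1599/176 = 9.09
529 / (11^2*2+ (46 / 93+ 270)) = 49197 / 47662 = 1.03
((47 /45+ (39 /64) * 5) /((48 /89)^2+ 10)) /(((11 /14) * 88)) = 653332001 /113623994880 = 0.01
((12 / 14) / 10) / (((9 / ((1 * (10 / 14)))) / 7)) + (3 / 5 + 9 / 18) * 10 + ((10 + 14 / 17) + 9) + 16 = 16733 / 357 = 46.87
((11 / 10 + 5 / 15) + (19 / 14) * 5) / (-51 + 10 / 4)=-1726 / 10185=-0.17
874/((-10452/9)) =-0.75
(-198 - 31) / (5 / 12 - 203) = 2748 / 2431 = 1.13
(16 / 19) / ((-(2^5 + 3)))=-16 / 665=-0.02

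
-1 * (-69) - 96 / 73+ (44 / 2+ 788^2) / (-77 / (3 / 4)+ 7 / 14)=-6010.29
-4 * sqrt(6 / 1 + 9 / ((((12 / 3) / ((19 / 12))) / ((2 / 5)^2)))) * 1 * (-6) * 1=36 * sqrt(73) / 5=61.52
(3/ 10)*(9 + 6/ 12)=57/ 20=2.85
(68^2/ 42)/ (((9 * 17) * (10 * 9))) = 68/ 8505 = 0.01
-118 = -118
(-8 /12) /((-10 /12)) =4 /5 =0.80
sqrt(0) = 0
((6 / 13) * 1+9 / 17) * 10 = 2190 / 221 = 9.91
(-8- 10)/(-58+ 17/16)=288/911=0.32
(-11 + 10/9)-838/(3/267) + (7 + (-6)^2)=-670940/9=-74548.89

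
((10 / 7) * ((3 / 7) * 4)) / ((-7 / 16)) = -1920 / 343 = -5.60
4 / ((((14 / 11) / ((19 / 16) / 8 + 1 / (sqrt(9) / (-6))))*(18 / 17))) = -5.50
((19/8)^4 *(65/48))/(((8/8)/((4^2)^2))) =8470865/768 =11029.77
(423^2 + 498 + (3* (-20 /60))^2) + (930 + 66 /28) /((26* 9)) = 195939727 /1092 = 179431.98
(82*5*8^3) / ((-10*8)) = -2624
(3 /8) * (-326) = -489 /4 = -122.25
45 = 45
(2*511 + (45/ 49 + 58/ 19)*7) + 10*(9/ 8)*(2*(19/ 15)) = 286827/ 266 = 1078.30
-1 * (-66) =66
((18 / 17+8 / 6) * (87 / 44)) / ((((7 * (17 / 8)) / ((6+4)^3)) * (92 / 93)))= 164517000 / 511819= 321.44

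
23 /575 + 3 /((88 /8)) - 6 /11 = -64 /275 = -0.23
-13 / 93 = -0.14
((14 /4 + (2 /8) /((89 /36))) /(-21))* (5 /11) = -3205 /41118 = -0.08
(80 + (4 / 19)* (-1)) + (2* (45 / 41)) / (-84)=79.76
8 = 8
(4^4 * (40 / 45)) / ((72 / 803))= 205568 / 81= 2537.88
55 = 55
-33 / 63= -11 / 21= -0.52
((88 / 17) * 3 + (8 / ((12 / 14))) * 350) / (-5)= -167392 / 255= -656.44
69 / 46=3 / 2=1.50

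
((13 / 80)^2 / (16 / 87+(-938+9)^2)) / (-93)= -4901 / 14896781267200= -0.00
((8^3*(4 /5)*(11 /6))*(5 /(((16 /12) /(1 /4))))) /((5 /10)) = 1408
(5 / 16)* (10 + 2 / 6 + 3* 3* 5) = 415 / 24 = 17.29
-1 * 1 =-1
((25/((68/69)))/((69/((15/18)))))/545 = 25/44472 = 0.00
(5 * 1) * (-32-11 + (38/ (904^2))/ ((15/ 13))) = -263551913/ 1225824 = -215.00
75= 75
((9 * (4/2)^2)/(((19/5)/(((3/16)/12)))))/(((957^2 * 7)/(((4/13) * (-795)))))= -3975/703779076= -0.00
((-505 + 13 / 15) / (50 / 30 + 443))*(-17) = 19.27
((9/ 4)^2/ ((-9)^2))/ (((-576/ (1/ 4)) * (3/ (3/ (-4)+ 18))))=-23/ 147456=-0.00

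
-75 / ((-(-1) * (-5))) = 15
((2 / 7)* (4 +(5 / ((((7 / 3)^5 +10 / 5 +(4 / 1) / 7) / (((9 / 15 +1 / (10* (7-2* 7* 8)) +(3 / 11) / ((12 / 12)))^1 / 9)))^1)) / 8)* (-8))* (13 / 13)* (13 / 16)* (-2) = 797850079 / 53690120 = 14.86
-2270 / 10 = -227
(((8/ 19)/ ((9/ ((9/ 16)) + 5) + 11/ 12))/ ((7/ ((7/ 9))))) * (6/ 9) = 64/ 44973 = 0.00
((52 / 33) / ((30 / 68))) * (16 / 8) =3536 / 495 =7.14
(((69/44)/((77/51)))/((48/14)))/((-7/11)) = -1173/2464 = -0.48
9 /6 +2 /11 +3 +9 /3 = 7.68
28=28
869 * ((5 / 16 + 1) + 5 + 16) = 310233 / 16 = 19389.56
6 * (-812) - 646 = -5518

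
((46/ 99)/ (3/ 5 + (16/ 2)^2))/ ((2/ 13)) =1495/ 31977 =0.05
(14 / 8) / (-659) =-7 / 2636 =-0.00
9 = 9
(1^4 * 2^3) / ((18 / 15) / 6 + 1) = 20 / 3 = 6.67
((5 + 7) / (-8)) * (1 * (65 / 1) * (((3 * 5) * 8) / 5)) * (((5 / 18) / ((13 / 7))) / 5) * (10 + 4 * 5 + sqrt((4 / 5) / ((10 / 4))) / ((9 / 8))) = -2135.20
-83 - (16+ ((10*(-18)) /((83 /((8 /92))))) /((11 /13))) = -2074221 /20999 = -98.78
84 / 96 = 0.88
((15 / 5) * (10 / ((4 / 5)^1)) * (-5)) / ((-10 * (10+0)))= 15 / 8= 1.88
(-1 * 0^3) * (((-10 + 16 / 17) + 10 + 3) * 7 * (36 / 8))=0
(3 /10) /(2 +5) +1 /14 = 4 /35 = 0.11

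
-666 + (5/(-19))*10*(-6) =-12354/19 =-650.21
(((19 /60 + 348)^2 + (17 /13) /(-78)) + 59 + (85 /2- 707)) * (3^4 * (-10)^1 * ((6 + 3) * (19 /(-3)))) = 37677505368897 /6760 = 5573595468.77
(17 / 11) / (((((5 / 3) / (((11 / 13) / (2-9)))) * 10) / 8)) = -204 / 2275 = -0.09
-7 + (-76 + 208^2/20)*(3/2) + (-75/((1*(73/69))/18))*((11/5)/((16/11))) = 3485921/2920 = 1193.81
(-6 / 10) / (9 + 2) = -3 / 55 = -0.05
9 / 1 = 9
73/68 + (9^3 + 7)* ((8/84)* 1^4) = 101629/1428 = 71.17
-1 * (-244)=244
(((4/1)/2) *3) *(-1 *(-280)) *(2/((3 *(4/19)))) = 5320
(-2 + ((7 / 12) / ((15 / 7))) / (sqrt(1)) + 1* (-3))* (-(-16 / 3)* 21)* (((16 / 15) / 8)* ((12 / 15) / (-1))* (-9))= -190624 / 375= -508.33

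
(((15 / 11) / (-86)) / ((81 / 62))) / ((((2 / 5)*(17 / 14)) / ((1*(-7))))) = 37975 / 217107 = 0.17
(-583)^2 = 339889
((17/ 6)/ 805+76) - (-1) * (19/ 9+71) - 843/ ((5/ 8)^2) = -2008.97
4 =4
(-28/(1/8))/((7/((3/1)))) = -96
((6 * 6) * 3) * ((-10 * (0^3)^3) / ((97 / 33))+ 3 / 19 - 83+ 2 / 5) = -845856 / 95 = -8903.75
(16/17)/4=4/17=0.24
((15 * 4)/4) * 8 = 120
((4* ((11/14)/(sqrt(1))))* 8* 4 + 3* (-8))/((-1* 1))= -536/7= -76.57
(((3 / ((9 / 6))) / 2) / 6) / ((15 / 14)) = 0.16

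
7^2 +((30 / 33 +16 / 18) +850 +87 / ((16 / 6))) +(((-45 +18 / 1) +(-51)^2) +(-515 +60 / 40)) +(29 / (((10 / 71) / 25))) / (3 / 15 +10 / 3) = 186825211 / 41976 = 4450.76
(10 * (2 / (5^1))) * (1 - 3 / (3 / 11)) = -40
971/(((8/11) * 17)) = 10681/136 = 78.54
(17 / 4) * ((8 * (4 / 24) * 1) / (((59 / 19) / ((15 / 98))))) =1615 / 5782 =0.28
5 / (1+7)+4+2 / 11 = 423 / 88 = 4.81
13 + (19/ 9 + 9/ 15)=707/ 45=15.71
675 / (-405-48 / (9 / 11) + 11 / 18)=-2430 / 1667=-1.46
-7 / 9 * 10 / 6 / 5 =-7 / 27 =-0.26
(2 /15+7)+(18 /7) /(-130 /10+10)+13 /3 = 1114 /105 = 10.61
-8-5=-13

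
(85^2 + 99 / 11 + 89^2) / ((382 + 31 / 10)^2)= 1515500 / 14830201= 0.10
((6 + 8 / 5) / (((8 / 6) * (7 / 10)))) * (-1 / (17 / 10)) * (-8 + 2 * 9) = -5700 / 119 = -47.90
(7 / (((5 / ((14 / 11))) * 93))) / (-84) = -0.00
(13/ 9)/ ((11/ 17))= 221/ 99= 2.23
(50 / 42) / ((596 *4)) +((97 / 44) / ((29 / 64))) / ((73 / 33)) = 2.20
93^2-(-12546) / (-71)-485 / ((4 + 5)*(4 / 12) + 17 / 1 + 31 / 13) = 8450.63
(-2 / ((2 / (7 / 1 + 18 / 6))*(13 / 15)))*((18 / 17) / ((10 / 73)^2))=-143883 / 221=-651.05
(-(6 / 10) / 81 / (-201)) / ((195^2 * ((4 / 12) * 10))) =1 / 3439361250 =0.00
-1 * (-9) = 9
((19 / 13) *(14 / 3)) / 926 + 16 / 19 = 291439 / 343083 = 0.85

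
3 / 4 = 0.75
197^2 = 38809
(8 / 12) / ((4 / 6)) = 1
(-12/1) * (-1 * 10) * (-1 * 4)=-480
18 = 18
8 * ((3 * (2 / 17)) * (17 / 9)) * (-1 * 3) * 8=-128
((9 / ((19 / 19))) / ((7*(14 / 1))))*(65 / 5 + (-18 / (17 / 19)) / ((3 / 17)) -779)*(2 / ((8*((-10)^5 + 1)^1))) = 110 / 544439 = 0.00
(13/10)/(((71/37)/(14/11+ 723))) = 3832127/7810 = 490.67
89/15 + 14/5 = 131/15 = 8.73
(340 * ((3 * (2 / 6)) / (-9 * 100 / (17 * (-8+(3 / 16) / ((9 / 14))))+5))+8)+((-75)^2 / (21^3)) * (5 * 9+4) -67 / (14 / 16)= -318583 / 31353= -10.16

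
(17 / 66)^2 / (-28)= -289 / 121968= -0.00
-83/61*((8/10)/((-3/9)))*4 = 3984/305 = 13.06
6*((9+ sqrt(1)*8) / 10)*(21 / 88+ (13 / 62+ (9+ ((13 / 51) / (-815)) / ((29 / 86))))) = 31065748471 / 322381400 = 96.36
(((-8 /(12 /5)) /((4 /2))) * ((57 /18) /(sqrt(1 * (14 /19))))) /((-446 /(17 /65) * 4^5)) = 323 * sqrt(266) /1496162304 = 0.00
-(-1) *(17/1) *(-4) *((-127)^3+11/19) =2646510088/19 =139290004.63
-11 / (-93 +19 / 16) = 176 / 1469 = 0.12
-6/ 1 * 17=-102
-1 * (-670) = 670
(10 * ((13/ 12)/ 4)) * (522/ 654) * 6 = 5655/ 436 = 12.97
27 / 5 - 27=-108 / 5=-21.60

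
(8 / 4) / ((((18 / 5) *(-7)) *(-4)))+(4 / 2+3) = 5.02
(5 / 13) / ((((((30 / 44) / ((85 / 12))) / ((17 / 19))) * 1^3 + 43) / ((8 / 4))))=31790 / 1781507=0.02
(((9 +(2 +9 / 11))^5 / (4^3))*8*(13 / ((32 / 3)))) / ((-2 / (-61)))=2760331396875 / 2576816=1071217.89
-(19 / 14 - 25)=331 / 14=23.64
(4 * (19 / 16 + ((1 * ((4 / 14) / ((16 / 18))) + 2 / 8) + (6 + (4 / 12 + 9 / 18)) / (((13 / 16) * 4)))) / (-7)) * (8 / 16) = -16867 / 15288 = -1.10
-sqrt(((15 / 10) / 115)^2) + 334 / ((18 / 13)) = 499303 / 2070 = 241.21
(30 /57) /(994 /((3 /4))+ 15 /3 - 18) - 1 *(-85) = 85.00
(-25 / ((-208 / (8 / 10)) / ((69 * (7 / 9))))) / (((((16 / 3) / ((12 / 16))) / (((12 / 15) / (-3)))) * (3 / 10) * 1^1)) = -805 / 1248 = -0.65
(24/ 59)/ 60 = 2/ 295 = 0.01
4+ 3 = 7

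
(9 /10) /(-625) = -0.00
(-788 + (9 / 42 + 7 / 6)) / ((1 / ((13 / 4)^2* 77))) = -30708821 / 48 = -639767.10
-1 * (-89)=89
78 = 78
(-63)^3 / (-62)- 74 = 245459 / 62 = 3959.02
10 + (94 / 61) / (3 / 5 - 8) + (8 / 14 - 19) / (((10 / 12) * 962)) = 10031893 / 1026935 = 9.77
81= 81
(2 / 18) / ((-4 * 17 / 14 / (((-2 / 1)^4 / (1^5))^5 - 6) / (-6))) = 7339990 / 51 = 143921.37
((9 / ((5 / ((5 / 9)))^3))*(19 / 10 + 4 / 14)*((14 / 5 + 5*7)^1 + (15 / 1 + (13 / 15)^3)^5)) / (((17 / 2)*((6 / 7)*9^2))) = 411236529332951128422007 / 9576739382629394531250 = 42.94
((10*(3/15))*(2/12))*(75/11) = 25/11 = 2.27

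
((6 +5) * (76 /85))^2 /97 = 698896 /700825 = 1.00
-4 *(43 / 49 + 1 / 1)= -368 / 49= -7.51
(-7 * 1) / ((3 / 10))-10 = -100 / 3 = -33.33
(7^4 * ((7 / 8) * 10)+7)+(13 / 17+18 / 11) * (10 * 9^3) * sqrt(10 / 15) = 1091070 * sqrt(6) / 187+84063 / 4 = 35307.54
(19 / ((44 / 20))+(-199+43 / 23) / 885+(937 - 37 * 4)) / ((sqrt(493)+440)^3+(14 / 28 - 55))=20433798088917504 / 2149789884606365122055 - 415147592922112 * sqrt(493) / 6449369653819095366165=0.00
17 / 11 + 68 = 765 / 11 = 69.55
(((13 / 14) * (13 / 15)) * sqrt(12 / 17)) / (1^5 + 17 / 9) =39 * sqrt(51) / 1190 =0.23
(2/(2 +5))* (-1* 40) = -80/7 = -11.43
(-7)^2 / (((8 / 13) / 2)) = 637 / 4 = 159.25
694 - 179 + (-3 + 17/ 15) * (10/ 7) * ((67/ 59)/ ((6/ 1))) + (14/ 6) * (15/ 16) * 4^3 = 347537/ 531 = 654.50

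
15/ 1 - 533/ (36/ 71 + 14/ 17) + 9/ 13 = -8035679/ 20878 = -384.89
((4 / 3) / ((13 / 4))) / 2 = 8 / 39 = 0.21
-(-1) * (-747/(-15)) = 49.80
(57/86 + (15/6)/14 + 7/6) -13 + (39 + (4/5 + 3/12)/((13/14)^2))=89201173/3052140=29.23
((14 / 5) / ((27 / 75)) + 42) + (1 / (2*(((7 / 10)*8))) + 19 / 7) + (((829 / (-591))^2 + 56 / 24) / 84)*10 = 3115476527 / 58679208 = 53.09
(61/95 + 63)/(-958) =-3023/45505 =-0.07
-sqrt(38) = -6.16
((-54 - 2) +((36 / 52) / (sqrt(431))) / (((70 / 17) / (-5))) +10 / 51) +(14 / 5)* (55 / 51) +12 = -40.82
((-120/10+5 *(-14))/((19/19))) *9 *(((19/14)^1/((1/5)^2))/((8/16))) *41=-14372550/7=-2053221.43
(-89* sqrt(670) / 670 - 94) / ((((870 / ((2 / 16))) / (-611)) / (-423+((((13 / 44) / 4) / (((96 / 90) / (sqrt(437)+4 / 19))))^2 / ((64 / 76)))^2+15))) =-3434.84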